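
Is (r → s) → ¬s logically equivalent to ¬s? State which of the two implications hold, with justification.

The biconditional holds.

(←) Assume the antecedent. If r is true, the antecedent forces (r = T, s = F), and (r → s) → ¬s holds there. If r is false, the antecedent forces (r = F, s = F), and (r → s) → ¬s holds there. Either way (r → s) → ¬s holds.

(→) Assume the antecedent. If r is true, the antecedent forces (r = T, s = F), and ¬s holds there. If r is false, the antecedent forces (r = F, s = F), and ¬s holds there. Either way ¬s holds.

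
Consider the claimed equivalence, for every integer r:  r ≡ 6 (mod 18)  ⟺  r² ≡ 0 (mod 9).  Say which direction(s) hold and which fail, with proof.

Not equivalent: only (⇒) holds.

(⟹) Suppose r ≡ 6 (mod 18). Then r² ≡ 6² = 36 (mod 18), and since 9 ∣ 18, also r² ≡ 0 (mod 9).

(⟸) This fails: take r = 0. Then 0² = 0 ≡ 0 (mod 9), yet 0 ≡ 0 (mod 18), not 6.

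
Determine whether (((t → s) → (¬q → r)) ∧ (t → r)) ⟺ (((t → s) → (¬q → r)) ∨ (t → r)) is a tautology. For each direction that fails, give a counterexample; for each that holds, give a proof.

Only the forward direction holds.

Converse. This fails. Under r = F, t = F, q = F, s = F, the left side is false but the right side is true.

Forward direction. Assume the antecedent. If r is true, ((t → s) → (¬q → r)) ∨ (t → r) reduces to true regardless of the other variables. If r is false, the antecedent forces (r = F, t = F, q = T, s = F) or (r = F, t = F, q = T, s = T), and ((t → s) → (¬q → r)) ∨ (t → r) holds there. Either way ((t → s) → (¬q → r)) ∨ (t → r) holds.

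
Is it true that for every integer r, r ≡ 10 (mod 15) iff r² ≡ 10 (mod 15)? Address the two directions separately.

(⇒) holds; (⇐) fails.

(⟸) This fails: take r = 5. Then 5² = 25 ≡ 10 (mod 15), yet 5 ≡ 5 (mod 15), not 10.

(⟹) Suppose r ≡ 10 (mod 15). Write r = 15j + 10. Then (15j + 10)² = 225j² + 300j + 100 = 15(15j² + 20j + 6) + 10, so r² ≡ 10 (mod 15).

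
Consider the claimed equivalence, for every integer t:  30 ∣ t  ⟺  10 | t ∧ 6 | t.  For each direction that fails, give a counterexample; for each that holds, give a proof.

Both directions hold.

(⟹) If 30 ∣ t, write t = 30q. Since 30 = 3·10, t = 10·(3q), so 10 ∣ t; and since 30 = 5·6, t = 6·(5q), so 6 ∣ t.

(⟸) Suppose 10 ∣ t and 6 ∣ t. Any common multiple of 10 and 6 is a multiple of their lcm; here lcm(10, 6) = 10·6/gcd(10, 6) = 60/2 = 30, so 30 ∣ t.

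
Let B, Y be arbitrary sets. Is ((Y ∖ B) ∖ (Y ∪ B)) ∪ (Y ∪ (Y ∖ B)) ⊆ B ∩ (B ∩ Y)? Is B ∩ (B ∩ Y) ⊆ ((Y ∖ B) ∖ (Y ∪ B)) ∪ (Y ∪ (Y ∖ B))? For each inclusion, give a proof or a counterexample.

(⟸) Let x ∈ B ∩ (B ∩ Y). Then x ∈ B ∩ Y, from which x ∈ ((Y ∖ B) ∖ (Y ∪ B)) ∪ (Y ∪ (Y ∖ B)).

(⟹) This inclusion fails. Take B = ∅, Y = {1}; then 1 ∈ ((Y ∖ B) ∖ (Y ∪ B)) ∪ (Y ∪ (Y ∖ B)) but 1 ∉ B ∩ (B ∩ Y).

Only the reverse inclusion holds.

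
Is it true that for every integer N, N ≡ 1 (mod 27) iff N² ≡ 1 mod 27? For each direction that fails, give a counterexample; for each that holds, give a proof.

(⇒) holds; (⇐) fails.

(⟹) Suppose N ≡ 1 (mod 27). Write N = 27j + 1. Then (27j + 1)² = 729j² + 54j + 1 = 27(27j² + 2j) + 1, so N² ≡ 1 (mod 27).

(⟸) This fails: take N = 26. Then 26² = 676 ≡ 1 (mod 27), yet 26 ≡ 26 (mod 27), not 1.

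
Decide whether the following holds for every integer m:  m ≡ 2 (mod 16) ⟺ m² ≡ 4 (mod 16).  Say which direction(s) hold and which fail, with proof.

(⟹) Suppose m ≡ 2 (mod 16). Write m = 16j + 2. Then (16j + 2)² = 256j² + 64j + 4 = 16(16j² + 4j) + 4, so m² ≡ 4 (mod 16).

(⟸) This fails: take m = 6. Then 6² = 36 ≡ 4 (mod 16), yet 6 ≡ 6 (mod 16), not 2.

Only the forward implication holds.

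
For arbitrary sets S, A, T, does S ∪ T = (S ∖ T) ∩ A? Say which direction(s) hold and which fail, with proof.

(⟹) This inclusion fails. Take S = {1}, A = ∅, T = ∅; then 1 ∈ S ∪ T but 1 ∉ (S ∖ T) ∩ A.

(⟸) Let x ∈ (S ∖ T) ∩ A. Then x ∈ S ∩ A and x ∉ T, from which x ∈ S ∪ T.

Only the reverse inclusion holds.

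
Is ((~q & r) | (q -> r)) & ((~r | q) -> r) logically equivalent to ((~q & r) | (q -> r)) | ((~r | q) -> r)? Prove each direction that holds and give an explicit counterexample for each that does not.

(⇒) Assume the antecedent. If q is true, the antecedent forces (q = T, r = T), and the consequent holds there. If q is false, the consequent reduces to true regardless of the other variables. Either way the consequent holds.

(⇐) This fails. Under q = F, r = F, the left side is false but the right side is true.

(⇒) holds; (⇐) fails.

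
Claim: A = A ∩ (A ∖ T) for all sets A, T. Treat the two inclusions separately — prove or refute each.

(⊇) Let x ∈ A ∩ (A ∖ T). Then x ∈ A and x ∉ T, from which x ∈ A.

(⊆) This inclusion fails. Take A = {1}, T = {1}; then 1 ∈ A but 1 ∉ A ∩ (A ∖ T).

The sets are not equal: only the reverse inclusion holds.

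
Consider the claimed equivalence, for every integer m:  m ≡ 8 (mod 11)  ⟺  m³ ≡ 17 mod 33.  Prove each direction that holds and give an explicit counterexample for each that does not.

(⇒) fails; (⇐) holds.

[⇒] This fails: take m = 19. Then 19 ≡ 8 (mod 11), but 19³ = 6859 ≡ 28 (mod 33), not 17.

[⇐] Conversely, the residues r modulo 33 with r³ ≡ 17 (mod 33) are exactly {8}, and each is ≡ 8 (mod 11).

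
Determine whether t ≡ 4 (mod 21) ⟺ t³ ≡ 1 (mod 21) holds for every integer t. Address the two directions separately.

Only the forward implication holds.

(⇒) Suppose t ≡ 4 (mod 21). Write t = 21j + 4. Then (21j + 4)³ = 9261j³ + 5292j² + 1008j + 64 = 21(441j³ + 252j² + 48j + 3) + 1, so t³ ≡ 1 (mod 21).

(⇐) This fails: take t = 1. Then 1³ = 1 ≡ 1 (mod 21), yet 1 ≡ 1 (mod 21), not 4.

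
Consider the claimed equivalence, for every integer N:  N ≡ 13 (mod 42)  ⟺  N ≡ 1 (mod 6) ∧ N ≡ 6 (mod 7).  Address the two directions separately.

(⟹) Suppose N ≡ 13 (mod 42); write N = 42j + 13. Since 6 ∣ 42, reducing mod 6 gives N ≡ 13 ≡ 1 (mod 6); since 7 ∣ 42, reducing mod 7 gives N ≡ 13 ≡ 6 (mod 7).

(⟸) Conversely, if N ≡ 1 (mod 6) and N ≡ 6 (mod 7), then by the Chinese remainder theorem N ≡ 13 (mod 42). This is exactly N ≡ 13 (mod 42).

Both directions hold; the statement is true.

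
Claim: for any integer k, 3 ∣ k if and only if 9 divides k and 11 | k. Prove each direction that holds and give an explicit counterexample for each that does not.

[⇐] Suppose 9 ∣ k and 11 ∣ k. Any common multiple of 9 and 11 is a multiple of their lcm; here gcd(9, 11) = 1, so lcm(9, 11) = 9·11 = 99, so 99 ∣ k. Since 3 ∣ 99, it follows that 3 ∣ k.

[⇒] This fails: take k = 3. Certainly 3 ∣ 3, but 9 ∤ 3.

Only the reverse direction holds.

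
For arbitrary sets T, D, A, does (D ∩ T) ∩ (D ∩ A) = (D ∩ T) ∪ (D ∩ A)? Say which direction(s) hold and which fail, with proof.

(⟸) This inclusion fails. Take T = {1}, D = {1}, A = ∅; then 1 ∈ (D ∩ T) ∪ (D ∩ A) but 1 ∉ (D ∩ T) ∩ (D ∩ A).

(⟹) Let x ∈ (D ∩ T) ∩ (D ∩ A). Then x ∈ T ∩ D ∩ A, from which x ∈ (D ∩ T) ∪ (D ∩ A).

The sets are not equal: only the forward inclusion holds.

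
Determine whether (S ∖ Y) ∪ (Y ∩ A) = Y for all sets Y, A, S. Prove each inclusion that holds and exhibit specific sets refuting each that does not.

(⟹) This inclusion fails. Take Y = ∅, A = ∅, S = {1}; then 1 ∈ (S ∖ Y) ∪ (Y ∩ A) but 1 ∉ Y.

(⟸) This inclusion fails. Take Y = {1}, A = ∅, S = ∅; then 1 ∈ Y but 1 ∉ (S ∖ Y) ∪ (Y ∩ A).

Both inclusions fail.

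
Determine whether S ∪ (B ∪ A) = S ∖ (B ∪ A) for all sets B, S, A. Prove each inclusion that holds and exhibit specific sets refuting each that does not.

(⊆) This inclusion fails. Take B = {1}, S = ∅, A = ∅; then 1 ∈ S ∪ (B ∪ A) but 1 ∉ S ∖ (B ∪ A).

(⊇) Let x ∈ S ∖ (B ∪ A). Then x ∈ S and x ∉ B, A, from which x ∈ S ∪ (B ∪ A).

(⊆) fails; (⊇) holds.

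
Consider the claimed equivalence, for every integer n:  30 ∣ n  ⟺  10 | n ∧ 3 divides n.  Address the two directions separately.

The biconditional holds.

(→) If 30 ∣ n, write n = 30q. Since 30 = 3·10, n = 10·(3q), so 10 ∣ n; and since 30 = 10·3, n = 3·(10q), so 3 ∣ n.

(←) Suppose 10 ∣ n and 3 ∣ n. Any common multiple of 10 and 3 is a multiple of their lcm; here gcd(10, 3) = 1, so lcm(10, 3) = 10·3 = 30, so 30 ∣ n.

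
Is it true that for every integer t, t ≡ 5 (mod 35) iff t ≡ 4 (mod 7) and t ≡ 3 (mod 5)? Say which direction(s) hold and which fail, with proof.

[⇒] This fails: t = 5 gives 5 ≡ 5 (mod 35) but 5 ≡ 5 (mod 7), so the conjunction on the right does not hold.

[⇐] This fails: t = 18 satisfies both congruences on the right (18 ≡ 4 mod 7 and 18 ≡ 3 mod 5) yet 18 ≡ 18 (mod 35), not 5.

Neither direction holds.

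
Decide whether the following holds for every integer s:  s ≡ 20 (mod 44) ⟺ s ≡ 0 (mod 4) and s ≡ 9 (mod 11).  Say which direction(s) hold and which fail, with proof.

Both implications hold.

(⟹) Suppose s ≡ 20 (mod 44); write s = 44j + 20. Since 4 ∣ 44, reducing mod 4 gives s ≡ 20 ≡ 0 (mod 4); since 11 ∣ 44, reducing mod 11 gives s ≡ 20 ≡ 9 (mod 11).

(⟸) Conversely, if s ≡ 0 (mod 4) and s ≡ 9 (mod 11), then by the Chinese remainder theorem s ≡ 20 (mod 44). This is exactly s ≡ 20 (mod 44).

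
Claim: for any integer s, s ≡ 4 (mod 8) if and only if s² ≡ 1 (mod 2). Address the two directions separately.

(→) This fails: take s = 4. Then 4 ≡ 4 (mod 8), but 4² = 16 ≡ 0 (mod 2), not 1.

(←) This fails: take s = 1. Then 1² = 1 ≡ 1 (mod 2), yet 1 ≡ 1 (mod 8), not 4.

Both directions fail.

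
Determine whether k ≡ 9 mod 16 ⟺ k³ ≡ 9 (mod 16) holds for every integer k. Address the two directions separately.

(⟹) Suppose k ≡ 9 mod 16. Write k = 16j + 9. Then (16j + 9)³ = 4096j³ + 6912j² + 3888j + 729 = 16(256j³ + 432j² + 243j + 45) + 9, so k³ ≡ 9 (mod 16).

(⟸) Conversely, suppose k³ ≡ 9 (mod 16). The only residue r in {0, …, 15} with r³ ≡ 9 (mod 16) is r = 9, so k ≡ 9 (mod 16).

Equivalent; both directions hold.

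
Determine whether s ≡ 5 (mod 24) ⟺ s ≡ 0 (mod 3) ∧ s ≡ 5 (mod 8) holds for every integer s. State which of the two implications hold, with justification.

(⇒) fails and (⇐) fails.

[⇒] This fails: s = 5 gives 5 ≡ 5 (mod 24) but 5 ≡ 2 (mod 3), so the conjunction on the right does not hold.

[⇐] This fails: s = 21 satisfies both congruences on the right (21 ≡ 0 mod 3 and 21 ≡ 5 mod 8) yet 21 ≡ 21 (mod 24), not 5.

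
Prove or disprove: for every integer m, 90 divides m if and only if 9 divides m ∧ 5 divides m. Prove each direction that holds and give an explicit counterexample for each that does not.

Only the forward direction holds.

[⇒] If 90 ∣ m, write m = 90q. Since 90 = 10·9, m = 9·(10q), so 9 ∣ m; and since 90 = 18·5, m = 5·(18q), so 5 ∣ m.

[⇐] This fails: take m = 45. Both 9 ∣ 45 and 5 ∣ 45, yet 45 is not a multiple of 90 (since 45 = 0·90 + 45), so 90 ∤ 45.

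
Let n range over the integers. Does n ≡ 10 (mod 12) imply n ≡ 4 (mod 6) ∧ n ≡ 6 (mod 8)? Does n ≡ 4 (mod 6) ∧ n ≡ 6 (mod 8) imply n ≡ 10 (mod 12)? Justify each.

(⇒) This fails: n = 10 gives 10 ≡ 10 (mod 12) but 10 ≡ 2 (mod 8), so the conjunction on the right does not hold.

(⇐) Conversely, if n ≡ 4 (mod 6) and n ≡ 6 (mod 8), then by the Chinese remainder theorem n ≡ 22 (mod 24). Since 22 ≡ 10 (mod 12) and 12 ∣ 24, we get n ≡ 10 (mod 12).

Only the converse holds.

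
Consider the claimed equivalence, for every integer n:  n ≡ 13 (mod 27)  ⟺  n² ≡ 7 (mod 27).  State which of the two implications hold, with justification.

Only the forward direction holds.

[⇒] Suppose n ≡ 13 (mod 27). Write n = 27j + 13. Then (27j + 13)² = 729j² + 702j + 169 = 27(27j² + 26j + 6) + 7, so n² ≡ 7 (mod 27).

[⇐] This fails: take n = 14. Then 14² = 196 ≡ 7 (mod 27), yet 14 ≡ 14 (mod 27), not 13.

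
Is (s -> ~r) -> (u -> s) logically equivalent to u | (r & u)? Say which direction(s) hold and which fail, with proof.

(⇒) This fails. Under r = F, u = F, s = F, the left side is true but the right side is false.

(⇐) This fails. Under r = F, u = T, s = F, the left side is false but the right side is true.

(⇒) fails and (⇐) fails.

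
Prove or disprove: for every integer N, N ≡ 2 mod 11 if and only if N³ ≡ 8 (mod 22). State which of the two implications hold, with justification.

Converse. The residues r modulo 22 with r³ ≡ 8 (mod 22) are exactly {2}, and each is ≡ 2 (mod 11).

Forward direction. This fails: take N = 13. Then 13 ≡ 2 (mod 11), but 13³ = 2197 ≡ 19 (mod 22), not 8.

The forward direction fails; the converse holds.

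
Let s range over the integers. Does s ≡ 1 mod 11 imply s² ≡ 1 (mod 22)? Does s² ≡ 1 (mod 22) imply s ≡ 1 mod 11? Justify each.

Forward direction. This fails: take s = 12. Then 12 ≡ 1 (mod 11), but 12² = 144 ≡ 12 (mod 22), not 1.

Converse. This fails: take s = 21. Then 21² = 441 ≡ 1 (mod 22), yet 21 ≡ 10 (mod 11), not 1.

(⇒) fails and (⇐) fails.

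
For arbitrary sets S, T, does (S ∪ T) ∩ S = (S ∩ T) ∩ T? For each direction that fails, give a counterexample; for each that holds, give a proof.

Forward inclusion. This inclusion fails. Take S = {1}, T = ∅; then 1 ∈ (S ∪ T) ∩ S but 1 ∉ (S ∩ T) ∩ T.

Reverse inclusion. Let x ∈ (S ∩ T) ∩ T. Then x ∈ S ∩ T, from which x ∈ (S ∪ T) ∩ S.

The sets are not equal: only the reverse inclusion holds.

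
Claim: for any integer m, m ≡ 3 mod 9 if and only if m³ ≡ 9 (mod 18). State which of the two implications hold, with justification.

Neither implication holds.

[⇒] This fails: take m = 12. Then 12 ≡ 3 (mod 9), but 12³ = 1728 ≡ 0 (mod 18), not 9.

[⇐] This fails: take m = 9. Then 9³ = 729 ≡ 9 (mod 18), yet 9 ≡ 0 (mod 9), not 3.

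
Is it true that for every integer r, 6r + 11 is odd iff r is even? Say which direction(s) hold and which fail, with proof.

(⟹) This fails: take r = 1. Then 6r + 11 = 17, which is odd, yet r = 1 is odd, not even.

(⟸) Suppose r is even. Since 6 is even, 6r is even for every r, so 6r + 11 has the same parity as 11, which is odd. Hence 6r + 11 is odd.

Only the converse holds.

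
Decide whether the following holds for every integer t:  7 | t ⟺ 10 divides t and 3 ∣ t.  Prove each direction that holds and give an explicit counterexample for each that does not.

(⇒) fails and (⇐) fails.

(⟹) This fails: take t = 7. Certainly 7 ∣ 7, but 10 ∤ 7.

(⟸) This fails: take t = 30. Both 10 ∣ 30 and 3 ∣ 30, yet 30 is not a multiple of 7 (since 30 = 4·7 + 2), so 7 ∤ 30.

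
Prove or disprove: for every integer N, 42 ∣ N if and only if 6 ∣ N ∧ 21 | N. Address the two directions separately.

[⇒] If 42 ∣ N, write N = 42q. Since 42 = 7·6, N = 6·(7q), so 6 ∣ N; and since 42 = 2·21, N = 21·(2q), so 21 ∣ N.

[⇐] Suppose 6 ∣ N and 21 ∣ N. Any common multiple of 6 and 21 is a multiple of their lcm; here lcm(6, 21) = 6·21/gcd(6, 21) = 126/3 = 42, so 42 ∣ N.

The biconditional holds.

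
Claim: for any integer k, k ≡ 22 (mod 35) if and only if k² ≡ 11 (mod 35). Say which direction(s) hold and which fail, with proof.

(⟹) This fails: take k = 22. Then 22 ≡ 22 (mod 35), but 22² = 484 ≡ 29 (mod 35), not 11.

(⟸) This fails: take k = 9. Then 9² = 81 ≡ 11 (mod 35), yet 9 ≡ 9 (mod 35), not 22.

Neither implication holds.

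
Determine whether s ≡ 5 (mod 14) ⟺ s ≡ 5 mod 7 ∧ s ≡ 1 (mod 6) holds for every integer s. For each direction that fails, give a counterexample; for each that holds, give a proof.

(→) This fails: s = 33 gives 33 ≡ 5 (mod 14) but 33 ≡ 3 (mod 6), so the conjunction on the right does not hold.

(←) Conversely, if s ≡ 5 (mod 7) and s ≡ 1 (mod 6), then by the Chinese remainder theorem s ≡ 19 (mod 42). Since 19 ≡ 5 (mod 14) and 14 ∣ 42, we get s ≡ 5 (mod 14).

Not equivalent: only (⇐) holds.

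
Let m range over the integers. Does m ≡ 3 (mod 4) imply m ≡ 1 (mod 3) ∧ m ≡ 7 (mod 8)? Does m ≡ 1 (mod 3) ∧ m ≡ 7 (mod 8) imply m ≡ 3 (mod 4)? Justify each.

The forward direction fails; the converse holds.

Forward direction. This fails: m = 3 gives 3 ≡ 3 (mod 4) but 3 ≡ 0 (mod 3), so the conjunction on the right does not hold.

Converse. If m ≡ 1 (mod 3) and m ≡ 7 (mod 8), then by the Chinese remainder theorem m ≡ 7 (mod 24). Since 7 ≡ 3 (mod 4) and 4 ∣ 24, we get m ≡ 3 (mod 4).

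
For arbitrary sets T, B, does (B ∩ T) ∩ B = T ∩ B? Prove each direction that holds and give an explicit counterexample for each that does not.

Reverse inclusion. Let x ∈ T ∩ B. Then x ∈ T ∩ B, from which x ∈ (B ∩ T) ∩ B.

Forward inclusion. Let x ∈ (B ∩ T) ∩ B. Then x ∈ T ∩ B, from which x ∈ T ∩ B.

Both inclusions hold; the sets are equal.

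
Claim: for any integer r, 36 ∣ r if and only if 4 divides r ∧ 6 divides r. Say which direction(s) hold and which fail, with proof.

(⟹) If 36 ∣ r, write r = 36q. Since 36 = 9·4, r = 4·(9q), so 4 ∣ r; and since 36 = 6·6, r = 6·(6q), so 6 ∣ r.

(⟸) This fails: take r = 12. Both 4 ∣ 12 and 6 ∣ 12, yet 12 is not a multiple of 36 (since 12 = 0·36 + 12), so 36 ∤ 12.

Only the forward direction holds.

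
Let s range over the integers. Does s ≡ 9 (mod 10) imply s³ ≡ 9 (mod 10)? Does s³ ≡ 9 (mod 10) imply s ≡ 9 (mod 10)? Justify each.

[⇐] For the converse, argue contrapositively. If s ≢ 9 (mod 10), then s is congruent to one of 0, 1, 2, 3, 4, 5, 6, 7, 8 modulo 10, and these give s³ ≡ 0, 1, 8, 7, 4, 5, 6, 3, 2 respectively — never 9.

[⇒] Suppose s ≡ 9 (mod 10). Write s = 10j + 9. Then (10j + 9)³ = 1000j³ + 2700j² + 2430j + 729 = 10(100j³ + 270j² + 243j + 72) + 9, so s³ ≡ 9 (mod 10).

Equivalent; both directions hold.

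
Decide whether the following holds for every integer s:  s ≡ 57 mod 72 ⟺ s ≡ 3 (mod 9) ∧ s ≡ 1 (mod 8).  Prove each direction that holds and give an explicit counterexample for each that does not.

(→) Suppose s ≡ 57 (mod 72); write s = 72j + 57. Since 9 ∣ 72, reducing mod 9 gives s ≡ 57 ≡ 3 (mod 9); since 8 ∣ 72, reducing mod 8 gives s ≡ 57 ≡ 1 (mod 8).

(←) Conversely, if s ≡ 3 (mod 9) and s ≡ 1 (mod 8), then by the Chinese remainder theorem s ≡ 57 (mod 72). This is exactly s ≡ 57 (mod 72).

Both directions hold.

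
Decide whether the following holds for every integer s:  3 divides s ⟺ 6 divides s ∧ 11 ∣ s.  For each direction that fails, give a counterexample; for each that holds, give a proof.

(⇒) This fails: take s = 3. Certainly 3 ∣ 3, but 6 ∤ 3.

(⇐) Suppose 6 ∣ s and 11 ∣ s. Any common multiple of 6 and 11 is a multiple of their lcm; here gcd(6, 11) = 1, so lcm(6, 11) = 6·11 = 66, so 66 ∣ s. Since 3 ∣ 66, it follows that 3 ∣ s.

The forward direction fails; the converse holds.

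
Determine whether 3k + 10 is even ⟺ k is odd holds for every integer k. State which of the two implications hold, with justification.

(⇒) This fails: k = 4 gives 3k + 10 = 22, which is even, but 4 is even, not odd.

(⇐) This also fails: k = 5 is odd, but 3k + 10 = 25 is odd, not even.

Both directions fail.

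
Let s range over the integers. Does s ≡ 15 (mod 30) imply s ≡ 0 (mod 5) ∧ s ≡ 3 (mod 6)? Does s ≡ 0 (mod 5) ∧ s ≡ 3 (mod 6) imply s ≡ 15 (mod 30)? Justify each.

Both directions hold; the statement is true.

(⟹) Suppose s ≡ 15 (mod 30); write s = 30j + 15. Since 5 ∣ 30, reducing mod 5 gives s ≡ 15 ≡ 0 (mod 5); since 6 ∣ 30, reducing mod 6 gives s ≡ 15 ≡ 3 (mod 6).

(⟸) Conversely, if s ≡ 0 (mod 5) and s ≡ 3 (mod 6), then by the Chinese remainder theorem s ≡ 15 (mod 30). This is exactly s ≡ 15 (mod 30).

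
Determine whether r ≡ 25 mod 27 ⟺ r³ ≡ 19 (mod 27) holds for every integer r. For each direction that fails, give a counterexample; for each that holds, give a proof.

The forward direction holds; the converse fails.

(⟹) Suppose r ≡ 25 mod 27. Write r = 27j + 25. Then (27j + 25)³ = 19683j³ + 54675j² + 50625j + 15625 = 27(729j³ + 2025j² + 1875j + 578) + 19, so r³ ≡ 19 (mod 27).

(⟸) This fails: take r = 7. Then 7³ = 343 ≡ 19 (mod 27), yet 7 ≡ 7 (mod 27), not 25.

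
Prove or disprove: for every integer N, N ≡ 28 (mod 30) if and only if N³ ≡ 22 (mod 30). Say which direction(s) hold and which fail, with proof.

(→) Suppose N ≡ 28 (mod 30). Write N = 30j + 28. Then (30j + 28)³ = 27000j³ + 75600j² + 70560j + 21952 = 30(900j³ + 2520j² + 2352j + 731) + 22, so N³ ≡ 22 (mod 30).

(←) Conversely, suppose N³ ≡ 22 (mod 30). The only residue r in {0, …, 29} with r³ ≡ 22 (mod 30) is r = 28, so N ≡ 28 (mod 30).

The biconditional holds.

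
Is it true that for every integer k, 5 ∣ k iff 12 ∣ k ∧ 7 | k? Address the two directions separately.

(⇒) This fails: take k = 5. Certainly 5 ∣ 5, but 12 ∤ 5.

(⇐) This fails: take k = 84. Both 12 ∣ 84 and 7 ∣ 84, yet 84 is not a multiple of 5 (since 84 = 16·5 + 4), so 5 ∤ 84.

Neither implication holds.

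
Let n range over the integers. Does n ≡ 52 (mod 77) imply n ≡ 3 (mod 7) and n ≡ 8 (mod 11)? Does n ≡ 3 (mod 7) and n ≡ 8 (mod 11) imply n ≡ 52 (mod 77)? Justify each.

Equivalent; both directions hold.

(←) If n ≡ 3 (mod 7) and n ≡ 8 (mod 11), then by the Chinese remainder theorem n ≡ 52 (mod 77). This is exactly n ≡ 52 (mod 77).

(→) Suppose n ≡ 52 (mod 77); write n = 77j + 52. Since 7 ∣ 77, reducing mod 7 gives n ≡ 52 ≡ 3 (mod 7); since 11 ∣ 77, reducing mod 11 gives n ≡ 52 ≡ 8 (mod 11).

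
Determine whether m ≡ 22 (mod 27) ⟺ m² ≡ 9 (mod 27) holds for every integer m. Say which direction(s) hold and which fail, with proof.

(⇒) fails and (⇐) fails.

(→) This fails: take m = 22. Then 22 ≡ 22 (mod 27), but 22² = 484 ≡ 25 (mod 27), not 9.

(←) This fails: take m = 3. Then 3² = 9 ≡ 9 (mod 27), yet 3 ≡ 3 (mod 27), not 22.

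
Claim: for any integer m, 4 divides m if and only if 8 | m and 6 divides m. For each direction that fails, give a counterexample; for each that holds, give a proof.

Only the converse holds.

Forward direction. This fails: take m = 4. Certainly 4 ∣ 4, but 8 ∤ 4.

Converse. Suppose 8 ∣ m and 6 ∣ m. Any common multiple of 8 and 6 is a multiple of their lcm; here lcm(8, 6) = 8·6/gcd(8, 6) = 48/2 = 24, so 24 ∣ m. Since 4 ∣ 24, it follows that 4 ∣ m.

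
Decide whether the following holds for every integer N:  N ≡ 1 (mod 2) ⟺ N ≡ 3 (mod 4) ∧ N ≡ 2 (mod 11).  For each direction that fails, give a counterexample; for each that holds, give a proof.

Only the converse holds.

Forward direction. This fails: N = 1 gives 1 ≡ 1 (mod 2) but 1 ≡ 1 (mod 4), so the conjunction on the right does not hold.

Converse. If N ≡ 3 (mod 4) and N ≡ 2 (mod 11), then by the Chinese remainder theorem N ≡ 35 (mod 44). Since 35 ≡ 1 (mod 2) and 2 ∣ 44, we get N ≡ 1 (mod 2).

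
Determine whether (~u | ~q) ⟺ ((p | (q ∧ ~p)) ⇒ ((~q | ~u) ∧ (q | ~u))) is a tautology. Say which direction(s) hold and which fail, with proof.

(→) This fails. Under u = T, p = T, q = F, the left side is true but the right side is false.

(←) Assume the antecedent. If u is true, the antecedent forces (u = T, p = F, q = F), and ~u | ~q holds there. If u is false, ~u | ~q reduces to true regardless of the other variables. Either way ~u | ~q holds.

(⇒) fails; (⇐) holds.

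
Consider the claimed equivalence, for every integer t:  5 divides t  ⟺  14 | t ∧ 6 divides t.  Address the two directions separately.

(⇒) This fails: take t = 5. Certainly 5 ∣ 5, but 14 ∤ 5.

(⇐) This fails: take t = 42. Both 14 ∣ 42 and 6 ∣ 42, yet 42 is not a multiple of 5 (since 42 = 8·5 + 2), so 5 ∤ 42.

Neither direction holds.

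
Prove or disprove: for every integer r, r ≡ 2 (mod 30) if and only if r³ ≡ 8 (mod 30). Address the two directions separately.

Both directions hold.

(⇐) Suppose r³ ≡ 8 (mod 30). The only residue r in {0, …, 29} with r³ ≡ 8 (mod 30) is r = 2, so r ≡ 2 (mod 30).

(⇒) Suppose r ≡ 2 (mod 30). Write r = 30j + 2. Then (30j + 2)³ = 27000j³ + 5400j² + 360j + 8 = 30(900j³ + 180j² + 12j) + 8, so r³ ≡ 8 (mod 30).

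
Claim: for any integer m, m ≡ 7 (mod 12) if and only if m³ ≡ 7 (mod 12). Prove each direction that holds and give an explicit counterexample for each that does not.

Equivalent; both directions hold.

(⇒) Suppose m ≡ 7 (mod 12). Write m = 12j + 7. Then (12j + 7)³ = 1728j³ + 3024j² + 1764j + 343 = 12(144j³ + 252j² + 147j + 28) + 7, so m³ ≡ 7 (mod 12).

(⇐) Conversely, suppose m³ ≡ 7 (mod 12). The only residue r in {0, …, 11} with r³ ≡ 7 (mod 12) is r = 7, so m ≡ 7 (mod 12).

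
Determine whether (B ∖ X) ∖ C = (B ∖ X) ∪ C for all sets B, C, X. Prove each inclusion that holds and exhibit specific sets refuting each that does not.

The sets are not equal: only the forward inclusion holds.

Reverse inclusion. This inclusion fails. Take B = ∅, C = {1}, X = ∅; then 1 ∈ (B ∖ X) ∪ C but 1 ∉ (B ∖ X) ∖ C.

Forward inclusion. Let x ∈ (B ∖ X) ∖ C. Then x ∈ B and x ∉ C, X, from which x ∈ (B ∖ X) ∪ C.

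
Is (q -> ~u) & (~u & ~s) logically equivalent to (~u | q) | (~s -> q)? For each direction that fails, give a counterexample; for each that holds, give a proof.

[⇒] Assume the antecedent. If u is true, the antecedent cannot hold. If u is false, (~u | q) | (~s -> q) reduces to true regardless of the other variables. Either way (~u | q) | (~s -> q) holds.

[⇐] This fails. Under u = T, q = T, s = F, the left side is false but the right side is true.

The forward direction holds; the converse fails.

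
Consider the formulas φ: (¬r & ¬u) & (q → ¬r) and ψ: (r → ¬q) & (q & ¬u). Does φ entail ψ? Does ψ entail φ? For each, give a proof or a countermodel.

[⇒] This fails. Under u = F, q = F, r = F, the left side is true but the right side is false.

[⇐] Assume the antecedent. If u is true, the antecedent cannot hold. If u is false, the antecedent forces (u = F, q = T, r = F), and (¬r & ¬u) & (q → ¬r) holds there. Either way (¬r & ¬u) & (q → ¬r) holds.

Only the reverse direction holds.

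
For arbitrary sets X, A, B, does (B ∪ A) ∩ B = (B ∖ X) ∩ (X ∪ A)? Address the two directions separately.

(⟹) This inclusion fails. Take X = ∅, A = ∅, B = {1}; then 1 ∈ (B ∪ A) ∩ B but 1 ∉ (B ∖ X) ∩ (X ∪ A).

(⟸) Let x ∈ (B ∖ X) ∩ (X ∪ A). Then x ∈ A ∩ B and x ∉ X, from which x ∈ (B ∪ A) ∩ B.

The sets are not equal: only the reverse inclusion holds.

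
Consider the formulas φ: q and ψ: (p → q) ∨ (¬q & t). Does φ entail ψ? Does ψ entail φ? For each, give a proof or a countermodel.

Only the forward direction holds.

(⇐) This fails. Under p = F, t = F, q = F, the left side is false but the right side is true.

(⇒) Assume the antecedent. If p is true, the antecedent forces (p = T, t = F, q = T) or (p = T, t = T, q = T), and (p → q) ∨ (¬q & t) holds there. If p is false, (p → q) ∨ (¬q & t) reduces to true regardless of the other variables. Either way (p → q) ∨ (¬q & t) holds.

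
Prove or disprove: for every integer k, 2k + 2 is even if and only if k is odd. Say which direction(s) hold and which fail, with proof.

[⇒] This fails: take k = 6. Then 2k + 2 = 14, which is even, yet k = 6 is even, not odd.

[⇐] Suppose k is odd. Since 2 is even, 2k is even for every k, so 2k + 2 has the same parity as 2, which is even. Hence 2k + 2 is even.

Only the reverse direction holds.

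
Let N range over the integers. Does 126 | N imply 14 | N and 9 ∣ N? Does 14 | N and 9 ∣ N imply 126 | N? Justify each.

[⇐] Suppose 14 ∣ N and 9 ∣ N. Any common multiple of 14 and 9 is a multiple of their lcm; here gcd(14, 9) = 1, so lcm(14, 9) = 14·9 = 126, so 126 ∣ N.

[⇒] If 126 ∣ N, write N = 126q. Since 126 = 9·14, N = 14·(9q), so 14 ∣ N; and since 126 = 14·9, N = 9·(14q), so 9 ∣ N.

Both directions hold; the statement is true.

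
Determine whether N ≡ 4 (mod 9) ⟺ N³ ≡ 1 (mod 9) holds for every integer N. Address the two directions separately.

(→) Suppose N ≡ 4 (mod 9). Write N = 9j + 4. Then (9j + 4)³ = 729j³ + 972j² + 432j + 64 = 9(81j³ + 108j² + 48j + 7) + 1, so N³ ≡ 1 (mod 9).

(←) This fails: take N = 1. Then 1³ = 1 ≡ 1 (mod 9), yet 1 ≡ 1 (mod 9), not 4.

The forward direction holds; the converse fails.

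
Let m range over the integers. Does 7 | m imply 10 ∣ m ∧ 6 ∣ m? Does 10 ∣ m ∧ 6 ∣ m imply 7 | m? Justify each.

(⟹) This fails: take m = 7. Certainly 7 ∣ 7, but 10 ∤ 7.

(⟸) This fails: take m = 30. Both 10 ∣ 30 and 6 ∣ 30, yet 30 is not a multiple of 7 (since 30 = 4·7 + 2), so 7 ∤ 30.

Neither direction holds.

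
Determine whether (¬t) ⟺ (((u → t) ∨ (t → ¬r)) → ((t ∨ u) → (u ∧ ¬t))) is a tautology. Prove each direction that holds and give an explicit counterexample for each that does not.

Equivalent; both directions hold.

(⟸) Assume the antecedent. If t is true, the antecedent cannot hold. If t is false, ¬t reduces to true regardless of the other variables. Either way ¬t holds.

(⟹) Assume the antecedent. If t is true, the antecedent cannot hold. If t is false, the consequent reduces to true regardless of the other variables. Either way the consequent holds.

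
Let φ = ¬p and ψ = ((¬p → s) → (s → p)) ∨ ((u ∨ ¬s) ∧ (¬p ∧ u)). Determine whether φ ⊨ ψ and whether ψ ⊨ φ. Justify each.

Both directions fail.

(⟹) This fails. Under u = F, p = F, s = T, the left side is true but the right side is false.

(⟸) This fails. Under u = F, p = T, s = F, the left side is false but the right side is true.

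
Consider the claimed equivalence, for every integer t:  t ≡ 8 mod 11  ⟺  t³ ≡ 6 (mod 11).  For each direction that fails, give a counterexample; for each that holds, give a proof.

[⇒] Suppose t ≡ 8 mod 11. Write t = 11j + 8. Then (11j + 8)³ = 1331j³ + 2904j² + 2112j + 512 = 11(121j³ + 264j² + 192j + 46) + 6, so t³ ≡ 6 (mod 11).

[⇐] For the converse, argue contrapositively. If t ≢ 8 (mod 11), then t is congruent to one of 0, 1, 2, 3, 4, 5, 6, 7, 9, 10 modulo 11, and these give t³ ≡ 0, 1, 8, 5, 9, 4, 7, 2, 3, 10 respectively — never 6.

Equivalent; both directions hold.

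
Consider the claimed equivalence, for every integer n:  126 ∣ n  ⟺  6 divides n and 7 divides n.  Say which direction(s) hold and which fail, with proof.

(⇒) If 126 ∣ n, write n = 126q. Since 126 = 21·6, n = 6·(21q), so 6 ∣ n; and since 126 = 18·7, n = 7·(18q), so 7 ∣ n.

(⇐) This fails: take n = 42. Both 6 ∣ 42 and 7 ∣ 42, yet 42 is not a multiple of 126 (since 42 = 0·126 + 42), so 126 ∤ 42.

The forward direction holds; the converse fails.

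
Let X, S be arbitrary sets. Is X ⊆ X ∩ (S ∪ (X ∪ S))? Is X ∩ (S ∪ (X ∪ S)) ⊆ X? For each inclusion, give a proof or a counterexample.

Both inclusions hold; the sets are equal.

Reverse inclusion. Let x ∈ X ∩ (S ∪ (X ∪ S)). Then either x ∈ X and x ∉ S; or x ∈ X ∩ S. In each case x ∈ X, so X ∩ (S ∪ (X ∪ S)) ⊆ X.

Forward inclusion. Let x ∈ X. Then either x ∈ X and x ∉ S; or x ∈ X ∩ S. In each case x ∈ X ∩ (S ∪ (X ∪ S)), so X ⊆ X ∩ (S ∪ (X ∪ S)).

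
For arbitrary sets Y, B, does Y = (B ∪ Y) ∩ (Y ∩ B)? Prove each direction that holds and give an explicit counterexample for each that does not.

(⊆) fails; (⊇) holds.

(⟹) This inclusion fails. Take Y = {1}, B = ∅; then 1 ∈ Y but 1 ∉ (B ∪ Y) ∩ (Y ∩ B).

(⟸) Let x ∈ (B ∪ Y) ∩ (Y ∩ B). Then x ∈ Y ∩ B, from which x ∈ Y.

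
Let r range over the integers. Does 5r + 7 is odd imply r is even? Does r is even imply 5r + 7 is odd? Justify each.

Both directions hold; the statement is true.

(→) Suppose 5r + 7 is odd. Since 5 is odd, 5r and r have the same parity, so 5r + 7 ≡ r + 7 (mod 2). As 7 is odd, 5r + 7 is odd exactly when r is even. Thus r is even.

(←) Conversely, suppose r is even; write r = 2j. Then 5r + 7 = 5·(2j) + 7 = 2·5j + 7, which is odd.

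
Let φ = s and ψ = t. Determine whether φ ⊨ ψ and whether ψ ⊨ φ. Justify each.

Both directions fail.

(→) This fails. Under s = T, t = F, the left side is true but the right side is false.

(←) This fails. Under s = F, t = T, the left side is false but the right side is true.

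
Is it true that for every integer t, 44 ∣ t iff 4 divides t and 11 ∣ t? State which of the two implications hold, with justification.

The biconditional holds.

(→) If 44 ∣ t, write t = 44q. Since 44 = 11·4, t = 4·(11q), so 4 ∣ t; and since 44 = 4·11, t = 11·(4q), so 11 ∣ t.

(←) Suppose 4 ∣ t and 11 ∣ t. Any common multiple of 4 and 11 is a multiple of their lcm; here gcd(4, 11) = 1, so lcm(4, 11) = 4·11 = 44, so 44 ∣ t.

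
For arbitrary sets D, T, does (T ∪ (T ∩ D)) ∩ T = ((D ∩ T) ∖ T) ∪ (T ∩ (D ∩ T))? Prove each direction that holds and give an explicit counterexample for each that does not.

(⊆) This inclusion fails. Take D = ∅, T = {1}; then 1 ∈ (T ∪ (T ∩ D)) ∩ T but 1 ∉ ((D ∩ T) ∖ T) ∪ (T ∩ (D ∩ T)).

(⊇) Let x ∈ ((D ∩ T) ∖ T) ∪ (T ∩ (D ∩ T)). Then x ∈ D ∩ T, from which x ∈ (T ∪ (T ∩ D)) ∩ T.

Only the reverse inclusion holds.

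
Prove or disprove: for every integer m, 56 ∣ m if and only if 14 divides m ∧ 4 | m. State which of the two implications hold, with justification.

The forward direction holds; the converse fails.

(→) If 56 ∣ m, write m = 56q. Since 56 = 4·14, m = 14·(4q), so 14 ∣ m; and since 56 = 14·4, m = 4·(14q), so 4 ∣ m.

(←) This fails: take m = 28. Both 14 ∣ 28 and 4 ∣ 28, yet 28 is not a multiple of 56 (since 28 = 0·56 + 28), so 56 ∤ 28.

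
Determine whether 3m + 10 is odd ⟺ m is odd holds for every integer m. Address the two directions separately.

Both directions hold.

(→) Suppose 3m + 10 is odd. Since 3 is odd, 3m and m have the same parity, so 3m + 10 ≡ m + 10 (mod 2). As 10 is even, 3m + 10 is odd exactly when m is odd. Thus m is odd.

(←) Conversely, suppose m is odd; write m = 2j + 1. Then 3m + 10 = 3·(2j + 1) + 10 = 2·3j + 13, which is odd.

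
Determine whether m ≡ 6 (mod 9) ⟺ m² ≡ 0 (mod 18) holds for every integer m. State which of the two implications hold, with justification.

(⇒) fails and (⇐) fails.

(⇒) This fails: take m = 15. Then 15 ≡ 6 (mod 9), but 15² = 225 ≡ 9 (mod 18), not 0.

(⇐) This fails: take m = 0. Then 0² = 0 ≡ 0 (mod 18), yet 0 ≡ 0 (mod 9), not 6.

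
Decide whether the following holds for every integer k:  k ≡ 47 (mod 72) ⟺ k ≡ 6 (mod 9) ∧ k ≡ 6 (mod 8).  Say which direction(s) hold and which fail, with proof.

Neither implication holds.

(⇒) This fails: k = 47 gives 47 ≡ 47 (mod 72) but 47 ≡ 2 (mod 9), so the conjunction on the right does not hold.

(⇐) This fails: k = 6 satisfies both congruences on the right (6 ≡ 6 mod 9 and 6 ≡ 6 mod 8) yet 6 ≡ 6 (mod 72), not 47.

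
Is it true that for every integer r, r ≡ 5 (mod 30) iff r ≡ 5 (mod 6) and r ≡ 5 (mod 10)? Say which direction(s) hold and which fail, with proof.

Equivalent; both directions hold.

(⟸) If r ≡ 5 (mod 6) and r ≡ 5 (mod 10), then by the Chinese remainder theorem r ≡ 5 (mod 30). This is exactly r ≡ 5 (mod 30).

(⟹) Suppose r ≡ 5 (mod 30); write r = 30j + 5. Since 6 ∣ 30, reducing mod 6 gives r ≡ 5 (mod 6); since 10 ∣ 30, reducing mod 10 gives r ≡ 5 (mod 10).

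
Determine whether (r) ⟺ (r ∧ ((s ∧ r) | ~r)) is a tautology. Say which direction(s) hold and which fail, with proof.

The forward direction fails; the converse holds.

(←) Assume the antecedent. If s is true, the antecedent forces (s = T, r = T), and r holds there. If s is false, the antecedent cannot hold. Either way r holds.

(→) This fails. Under s = F, r = T, the left side is true but the right side is false.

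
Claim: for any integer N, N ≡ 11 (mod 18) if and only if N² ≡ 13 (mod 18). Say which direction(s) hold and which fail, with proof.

[⇐] This fails: take N = 7. Then 7² = 49 ≡ 13 (mod 18), yet 7 ≡ 7 (mod 18), not 11.

[⇒] Suppose N ≡ 11 (mod 18). Write N = 18j + 11. Then (18j + 11)² = 324j² + 396j + 121 = 18(18j² + 22j + 6) + 13, so N² ≡ 13 (mod 18).

The forward direction holds; the converse fails.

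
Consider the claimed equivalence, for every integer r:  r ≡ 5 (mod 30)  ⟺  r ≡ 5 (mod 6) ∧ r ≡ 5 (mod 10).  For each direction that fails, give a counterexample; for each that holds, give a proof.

Forward direction. Suppose r ≡ 5 (mod 30); write r = 30j + 5. Since 6 ∣ 30, reducing mod 6 gives r ≡ 5 (mod 6); since 10 ∣ 30, reducing mod 10 gives r ≡ 5 (mod 10).

Converse. If r ≡ 5 (mod 6) and r ≡ 5 (mod 10), then by the Chinese remainder theorem r ≡ 5 (mod 30). This is exactly r ≡ 5 (mod 30).

The biconditional holds.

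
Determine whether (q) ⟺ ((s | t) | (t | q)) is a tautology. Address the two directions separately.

[⇒] Assume the antecedent. If t is true, (s | t) | (t | q) reduces to true regardless of the other variables. If t is false, the antecedent forces (t = F, s = F, q = T) or (t = F, s = T, q = T), and (s | t) | (t | q) holds there. Either way (s | t) | (t | q) holds.

[⇐] This fails. Under t = T, s = F, q = F, the left side is false but the right side is true.

Only the forward implication holds.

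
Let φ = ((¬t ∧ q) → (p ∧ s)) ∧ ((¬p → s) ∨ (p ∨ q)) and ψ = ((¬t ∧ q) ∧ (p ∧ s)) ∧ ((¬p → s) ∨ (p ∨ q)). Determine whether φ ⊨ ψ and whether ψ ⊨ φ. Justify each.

Not equivalent: only (⇐) holds.

Converse. Assume the antecedent. If q is true, the antecedent forces (q = T, s = T, t = F, p = T), and the consequent holds there. If q is false, the antecedent cannot hold. Either way the consequent holds.

Forward direction. This fails. Under q = F, s = T, t = F, p = F, the left side is true but the right side is false.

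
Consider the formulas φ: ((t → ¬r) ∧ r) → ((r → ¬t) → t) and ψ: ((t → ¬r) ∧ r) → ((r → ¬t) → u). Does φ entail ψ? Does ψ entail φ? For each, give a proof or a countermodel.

(⇒) holds; (⇐) fails.

(⇒) Assume the antecedent. If r is true, the antecedent forces (u = F, r = T, t = T) or (u = T, r = T, t = T), and the consequent holds there. If r is false, the consequent reduces to true regardless of the other variables. Either way the consequent holds.

(⇐) This fails. Under u = T, r = T, t = F, the left side is false but the right side is true.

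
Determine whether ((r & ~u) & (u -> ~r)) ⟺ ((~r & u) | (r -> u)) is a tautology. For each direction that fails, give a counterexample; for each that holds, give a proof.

(⇒) fails and (⇐) fails.

(→) This fails. Under u = F, r = T, the left side is true but the right side is false.

(←) This fails. Under u = F, r = F, the left side is false but the right side is true.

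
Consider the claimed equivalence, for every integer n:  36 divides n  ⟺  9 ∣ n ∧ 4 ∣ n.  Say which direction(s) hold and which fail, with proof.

Both directions hold.

(⟹) If 36 ∣ n, write n = 36q. Since 36 = 4·9, n = 9·(4q), so 9 ∣ n; and since 36 = 9·4, n = 4·(9q), so 4 ∣ n.

(⟸) Suppose 9 ∣ n and 4 ∣ n. Any common multiple of 9 and 4 is a multiple of their lcm; here gcd(9, 4) = 1, so lcm(9, 4) = 9·4 = 36, so 36 ∣ n.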